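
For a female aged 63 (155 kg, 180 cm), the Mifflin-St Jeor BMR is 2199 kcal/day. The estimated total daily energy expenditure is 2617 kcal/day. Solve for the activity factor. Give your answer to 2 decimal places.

Activity factor = TEE ÷ BMR = 2617 ÷ 2199 = 1.19.

1.19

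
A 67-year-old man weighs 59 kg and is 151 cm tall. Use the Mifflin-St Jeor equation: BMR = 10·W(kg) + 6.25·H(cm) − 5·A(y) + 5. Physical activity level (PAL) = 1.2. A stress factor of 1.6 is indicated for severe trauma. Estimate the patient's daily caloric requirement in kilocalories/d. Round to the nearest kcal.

2311 kilocalories/d

Mifflin-St Jeor (male): BMR = 10(59) + 6.25(151) − 5(67) + 5 = 590 + 943.75 − 335 + 5 = 1203.75 kcal/day.
TEE = BMR × activity factor = 1203.75 × 1.2 = 1444.5 kcal/day.
Apply stress factor: 1444.5 × 1.6 = 2311.2 kcal/day.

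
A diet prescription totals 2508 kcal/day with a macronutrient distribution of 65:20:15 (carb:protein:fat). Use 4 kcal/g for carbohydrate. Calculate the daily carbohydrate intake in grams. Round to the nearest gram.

408 g/day

Carbohydrate energy = 65% × 2508 = 1630.2 kcal.
At 4 kcal/g: 1630.2 ÷ 4 = 407.55 g.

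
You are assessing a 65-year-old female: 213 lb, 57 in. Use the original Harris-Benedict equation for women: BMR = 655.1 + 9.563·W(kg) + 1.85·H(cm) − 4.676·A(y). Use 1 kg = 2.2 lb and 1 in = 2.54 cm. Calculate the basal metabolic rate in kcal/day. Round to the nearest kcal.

Convert to metric: weight = 213 ÷ 2.2 = 96.8182 kg; height = 57 × 2.54 = 144.78 cm.
Harris-Benedict: BMR = 655.1 + 9.563(96.8182) + 1.85(144.78) − 4.676(65) = 1544.8753 kcal/day.

1545 kcal/day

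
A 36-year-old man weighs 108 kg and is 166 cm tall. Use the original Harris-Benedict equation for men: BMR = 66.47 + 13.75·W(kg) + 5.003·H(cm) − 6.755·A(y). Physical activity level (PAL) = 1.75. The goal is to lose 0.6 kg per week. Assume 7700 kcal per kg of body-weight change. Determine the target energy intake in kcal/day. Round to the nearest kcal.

3083 kcal/day

Harris-Benedict: BMR = 66.47 + 13.75(108) + 5.003(166) − 6.755(36) = 2138.788 kcal/day.
TEE = 2138.788 × 1.75 = 3742.879 kcal/day.
Required daily deficit = 0.6 × 7700 ÷ 7 = 660 kcal/day.
Target intake = 3742.879 − 660 = 3082.879 kcal/day.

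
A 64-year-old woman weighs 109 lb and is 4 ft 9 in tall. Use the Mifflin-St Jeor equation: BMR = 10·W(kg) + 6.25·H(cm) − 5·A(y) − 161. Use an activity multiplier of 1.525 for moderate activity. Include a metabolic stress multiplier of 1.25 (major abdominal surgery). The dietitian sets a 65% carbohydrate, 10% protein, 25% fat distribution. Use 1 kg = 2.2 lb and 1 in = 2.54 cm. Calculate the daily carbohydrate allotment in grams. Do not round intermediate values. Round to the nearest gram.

Convert to metric: weight = 109 ÷ 2.2 = 49.5455 kg; height = (4×12 + 9) × 2.54 = 57 × 2.54 = 144.78 cm.
Mifflin-St Jeor (female): BMR = 10(49.5455) + 6.25(144.78) − 5(64) − 161 = 495.4545 + 904.875 − 320 − 161 = 919.3295 kcal/day.
TEE = 919.3295 × 1.525 = 1401.9776 kcal/day.
With stress factor 1.25: 1401.9776 × 1.25 = 1752.4719 kcal/day.
Carbohydrate energy = 65% × 1752.4719 = 1139.1068 kcal.
Carbohydrate = 1139.1068 ÷ 4 kcal/g = 284.7767 g.

285 g/day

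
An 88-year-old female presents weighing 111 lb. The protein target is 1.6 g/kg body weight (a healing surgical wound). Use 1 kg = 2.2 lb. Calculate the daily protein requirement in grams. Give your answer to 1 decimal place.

80.7 g/day

Weight in kg = 111 ÷ 2.2 = 50.4545 kg.
Protein = 1.6 g/kg × 50.4545 kg = 80.7273 g/day.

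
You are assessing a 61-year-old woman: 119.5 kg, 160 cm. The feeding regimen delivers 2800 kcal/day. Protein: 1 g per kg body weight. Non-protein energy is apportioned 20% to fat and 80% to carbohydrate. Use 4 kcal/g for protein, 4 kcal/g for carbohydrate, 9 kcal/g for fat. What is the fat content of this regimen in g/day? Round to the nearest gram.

52 g/day

Protein = 1 × 119.5 = 119.5 g → 119.5 × 4 = 478 kcal.
Non-protein calories = 2800 − 478 = 2322 kcal.
Fat: 20% × 2322 = 464.4 kcal; carbohydrate: 1857.6 kcal.
Fat: 464.4 kcal ÷ 9 kcal/g = 51.6 g.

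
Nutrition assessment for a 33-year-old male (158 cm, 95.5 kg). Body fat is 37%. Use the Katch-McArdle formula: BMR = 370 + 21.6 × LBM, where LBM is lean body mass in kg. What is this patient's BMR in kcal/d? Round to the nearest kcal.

1670 kcal/d

LBM = 95.5 × (1 − 0.37) = 60.165 kg. Katch-McArdle: BMR = 370 + 21.6 × 60.165 = 1669.564 kcal/day.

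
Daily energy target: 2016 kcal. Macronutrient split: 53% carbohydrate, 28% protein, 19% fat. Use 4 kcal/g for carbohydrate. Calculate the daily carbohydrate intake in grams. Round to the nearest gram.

267 g/day

Carbohydrate energy = 53% × 2016 = 1068.48 kcal.
At 4 kcal/g: 1068.48 ÷ 4 = 267.12 g.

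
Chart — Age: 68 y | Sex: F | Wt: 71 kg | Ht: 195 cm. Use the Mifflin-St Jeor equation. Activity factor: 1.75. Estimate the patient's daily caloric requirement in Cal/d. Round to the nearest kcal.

Mifflin-St Jeor (female): BMR = 10(71) + 6.25(195) − 5(68) − 161 = 710 + 1218.75 − 340 − 161 = 1427.75 kcal/day.
TEE = BMR × activity factor = 1427.75 × 1.75 = 2498.5625 kcal/day.

2499 Cal/d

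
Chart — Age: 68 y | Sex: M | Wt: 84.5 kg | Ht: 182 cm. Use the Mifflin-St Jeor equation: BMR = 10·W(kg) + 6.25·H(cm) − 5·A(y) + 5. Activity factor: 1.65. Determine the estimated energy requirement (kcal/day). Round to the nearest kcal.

Mifflin-St Jeor (male): BMR = 10(84.5) + 6.25(182) − 5(68) + 5 = 845 + 1137.5 − 340 + 5 = 1647.5 kcal/day.
TEE = BMR × activity factor = 1647.5 × 1.65 = 2718.375 kcal/day.

2718 kcal/day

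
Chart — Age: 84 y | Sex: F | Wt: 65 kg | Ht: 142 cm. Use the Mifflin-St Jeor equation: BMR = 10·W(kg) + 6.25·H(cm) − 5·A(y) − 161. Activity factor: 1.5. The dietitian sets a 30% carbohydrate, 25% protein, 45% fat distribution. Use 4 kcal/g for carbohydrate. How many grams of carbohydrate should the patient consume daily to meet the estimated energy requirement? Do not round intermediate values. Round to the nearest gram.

Mifflin-St Jeor (female): BMR = 10(65) + 6.25(142) − 5(84) − 161 = 650 + 887.5 − 420 − 161 = 956.5 kcal/day.
TEE = 956.5 × 1.5 = 1434.75 kcal/day.
Carbohydrate energy = 30% × 1434.75 = 430.425 kcal.
Carbohydrate = 430.425 ÷ 4 kcal/g = 107.6063 g.

108 g/day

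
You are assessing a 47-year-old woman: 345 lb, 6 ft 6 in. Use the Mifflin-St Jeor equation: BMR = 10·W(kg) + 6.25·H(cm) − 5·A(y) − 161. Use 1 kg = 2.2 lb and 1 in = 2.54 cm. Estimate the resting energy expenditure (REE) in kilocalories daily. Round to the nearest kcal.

Convert to metric: weight = 345 ÷ 2.2 = 156.8182 kg; height = (6×12 + 6) × 2.54 = 78 × 2.54 = 198.12 cm.
Mifflin-St Jeor (female): BMR = 10(156.8182) + 6.25(198.12) − 5(47) − 161 = 1568.1818 + 1238.25 − 235 − 161 = 2410.4318 kcal/day.

2410 kilocalories daily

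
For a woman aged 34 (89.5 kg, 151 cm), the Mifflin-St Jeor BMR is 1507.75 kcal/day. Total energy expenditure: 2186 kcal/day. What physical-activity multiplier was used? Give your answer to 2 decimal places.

Activity factor = TEE ÷ BMR = 2186 ÷ 1507.75 = 1.45.

1.45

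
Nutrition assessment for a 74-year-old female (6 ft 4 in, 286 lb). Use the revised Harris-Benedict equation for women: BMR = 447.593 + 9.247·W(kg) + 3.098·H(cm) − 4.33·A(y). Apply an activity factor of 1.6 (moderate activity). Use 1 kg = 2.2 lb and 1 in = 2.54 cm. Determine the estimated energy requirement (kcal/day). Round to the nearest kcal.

Convert to metric: weight = 286 ÷ 2.2 = 130 kg; height = (6×12 + 4) × 2.54 = 76 × 2.54 = 193.04 cm.
Harris-Benedict: BMR = 447.593 + 9.247(130) + 3.098(193.04) − 4.33(74) = 1927.3209 kcal/day.
TEE = BMR × activity factor = 1927.3209 × 1.6 = 3083.7135 kcal/day.

3084 kcal/day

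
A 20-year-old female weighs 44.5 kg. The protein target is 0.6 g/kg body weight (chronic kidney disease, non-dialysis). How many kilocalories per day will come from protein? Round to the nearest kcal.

Protein = 0.6 g/kg × 44.5 kg = 26.7 g/day.
Protein energy = 26.7 g × 4 kcal/g = 106.8 kcal/day.

107 kcal/day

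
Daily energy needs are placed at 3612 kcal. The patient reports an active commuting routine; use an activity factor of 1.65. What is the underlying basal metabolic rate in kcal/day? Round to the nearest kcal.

BMR = TEE ÷ activity factor = 3612 ÷ 1.65 = 2189.0909 kcal/day.

2189 kcal/day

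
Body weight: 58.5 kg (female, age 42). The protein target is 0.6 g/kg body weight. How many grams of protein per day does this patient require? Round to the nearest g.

35 g/day

Protein = 0.6 g/kg × 58.5 kg = 35.1 g/day.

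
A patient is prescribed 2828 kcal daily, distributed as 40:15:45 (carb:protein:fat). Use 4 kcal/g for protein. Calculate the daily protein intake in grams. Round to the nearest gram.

Protein energy = 15% × 2828 = 424.2 kcal.
At 4 kcal/g: 424.2 ÷ 4 = 106.05 g.

106 g/day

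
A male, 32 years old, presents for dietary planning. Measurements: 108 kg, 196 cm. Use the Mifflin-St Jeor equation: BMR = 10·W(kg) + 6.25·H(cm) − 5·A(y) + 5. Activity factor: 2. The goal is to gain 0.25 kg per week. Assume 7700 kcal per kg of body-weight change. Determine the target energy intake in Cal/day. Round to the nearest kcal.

4575 Cal/day

Mifflin-St Jeor (male): BMR = 10(108) + 6.25(196) − 5(32) + 5 = 1080 + 1225 − 160 + 5 = 2150 kcal/day.
TEE = 2150 × 2 = 4300 kcal/day.
Required daily surplus = 0.25 × 7700 ÷ 7 = 275 kcal/day.
Target intake = 4300 + 275 = 4575 kcal/day.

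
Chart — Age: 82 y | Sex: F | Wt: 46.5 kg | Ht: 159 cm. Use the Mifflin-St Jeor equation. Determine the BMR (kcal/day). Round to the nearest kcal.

Mifflin-St Jeor (female): BMR = 10(46.5) + 6.25(159) − 5(82) − 161 = 465 + 993.75 − 410 − 161 = 887.75 kcal/day.

888 kcal/day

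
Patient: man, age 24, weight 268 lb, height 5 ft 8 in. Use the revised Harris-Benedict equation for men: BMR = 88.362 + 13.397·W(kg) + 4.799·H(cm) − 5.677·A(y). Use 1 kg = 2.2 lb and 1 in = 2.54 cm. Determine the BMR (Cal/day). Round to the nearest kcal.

Convert to metric: weight = 268 ÷ 2.2 = 121.8182 kg; height = (5×12 + 8) × 2.54 = 68 × 2.54 = 172.72 cm.
Harris-Benedict: BMR = 88.362 + 13.397(121.8182) + 4.799(172.72) − 5.677(24) = 2412.9955 kcal/day.

2413 Cal/day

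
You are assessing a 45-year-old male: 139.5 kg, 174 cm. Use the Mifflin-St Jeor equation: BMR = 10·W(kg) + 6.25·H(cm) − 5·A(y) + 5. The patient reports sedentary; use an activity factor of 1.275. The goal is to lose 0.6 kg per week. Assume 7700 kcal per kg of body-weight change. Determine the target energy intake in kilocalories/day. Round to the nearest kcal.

Mifflin-St Jeor (male): BMR = 10(139.5) + 6.25(174) − 5(45) + 5 = 1395 + 1087.5 − 225 + 5 = 2262.5 kcal/day.
TEE = 2262.5 × 1.275 = 2884.6875 kcal/day.
Required daily deficit = 0.6 × 7700 ÷ 7 = 660 kcal/day.
Target intake = 2884.6875 − 660 = 2224.6875 kcal/day.

2225 kilocalories/day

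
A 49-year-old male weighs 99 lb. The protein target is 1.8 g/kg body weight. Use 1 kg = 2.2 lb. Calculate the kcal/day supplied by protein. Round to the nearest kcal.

Weight in kg = 99 ÷ 2.2 = 45 kg.
Protein = 1.8 g/kg × 45 kg = 81 g/day.
Protein energy = 81 g × 4 kcal/g = 324 kcal/day.

324 kcal/day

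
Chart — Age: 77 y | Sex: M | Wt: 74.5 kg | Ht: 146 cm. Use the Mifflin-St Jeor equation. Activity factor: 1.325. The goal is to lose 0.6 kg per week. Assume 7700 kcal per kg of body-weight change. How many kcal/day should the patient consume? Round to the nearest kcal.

1033 kcal/day

Mifflin-St Jeor (male): BMR = 10(74.5) + 6.25(146) − 5(77) + 5 = 745 + 912.5 − 385 + 5 = 1277.5 kcal/day.
TEE = 1277.5 × 1.325 = 1692.6875 kcal/day.
Required daily deficit = 0.6 × 7700 ÷ 7 = 660 kcal/day.
Target intake = 1692.6875 − 660 = 1032.6875 kcal/day.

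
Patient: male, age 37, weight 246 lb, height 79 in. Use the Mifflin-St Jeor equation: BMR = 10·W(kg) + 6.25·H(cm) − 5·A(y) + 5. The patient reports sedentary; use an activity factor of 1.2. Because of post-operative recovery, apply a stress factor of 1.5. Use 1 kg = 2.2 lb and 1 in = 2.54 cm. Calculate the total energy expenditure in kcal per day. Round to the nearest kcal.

Convert to metric: weight = 246 ÷ 2.2 = 111.8182 kg; height = 79 × 2.54 = 200.66 cm.
Mifflin-St Jeor (male): BMR = 10(111.8182) + 6.25(200.66) − 5(37) + 5 = 1118.1818 + 1254.125 − 185 + 5 = 2192.3068 kcal/day.
TEE = BMR × activity factor = 2192.3068 × 1.2 = 2630.7682 kcal/day.
Apply stress factor: 2630.7682 × 1.5 = 3946.1523 kcal/day.

3946 kcal per day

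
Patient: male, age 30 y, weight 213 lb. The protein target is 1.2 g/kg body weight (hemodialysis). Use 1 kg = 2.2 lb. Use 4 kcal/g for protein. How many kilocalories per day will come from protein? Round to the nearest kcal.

465 kcal/day

Weight in kg = 213 ÷ 2.2 = 96.8182 kg.
Protein = 1.2 g/kg × 96.8182 kg = 116.1818 g/day.
Protein energy = 116.1818 g × 4 kcal/g = 464.7273 kcal/day.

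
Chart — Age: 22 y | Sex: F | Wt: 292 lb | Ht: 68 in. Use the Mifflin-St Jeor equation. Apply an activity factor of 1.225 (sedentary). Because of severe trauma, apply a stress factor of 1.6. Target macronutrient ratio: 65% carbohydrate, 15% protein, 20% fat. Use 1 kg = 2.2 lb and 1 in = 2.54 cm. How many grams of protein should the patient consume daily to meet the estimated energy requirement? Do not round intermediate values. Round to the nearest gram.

Convert to metric: weight = 292 ÷ 2.2 = 132.7273 kg; height = 68 × 2.54 = 172.72 cm.
Mifflin-St Jeor (female): BMR = 10(132.7273) + 6.25(172.72) − 5(22) − 161 = 1327.2727 + 1079.5 − 110 − 161 = 2135.7727 kcal/day.
TEE = 2135.7727 × 1.225 = 2616.3216 kcal/day.
With stress factor 1.6: 2616.3216 × 1.6 = 4186.1145 kcal/day.
Protein energy = 15% × 4186.1145 = 627.9172 kcal.
Protein = 627.9172 ÷ 4 kcal/g = 156.9793 g.

157 g/day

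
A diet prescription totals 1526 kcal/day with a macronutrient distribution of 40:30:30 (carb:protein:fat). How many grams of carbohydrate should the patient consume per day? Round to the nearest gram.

153 g/day

Carbohydrate energy = 40% × 1526 = 610.4 kcal.
At 4 kcal/g: 610.4 ÷ 4 = 152.6 g.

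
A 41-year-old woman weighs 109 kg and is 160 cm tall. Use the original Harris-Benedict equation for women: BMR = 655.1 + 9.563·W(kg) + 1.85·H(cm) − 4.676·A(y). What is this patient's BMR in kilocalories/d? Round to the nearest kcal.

Harris-Benedict: BMR = 655.1 + 9.563(109) + 1.85(160) − 4.676(41) = 1801.751 kcal/day.

1802 kilocalories/d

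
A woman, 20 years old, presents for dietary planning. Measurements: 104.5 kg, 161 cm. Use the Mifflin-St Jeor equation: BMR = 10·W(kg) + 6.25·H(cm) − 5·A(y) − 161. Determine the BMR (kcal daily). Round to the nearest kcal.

Mifflin-St Jeor (female): BMR = 10(104.5) + 6.25(161) − 5(20) − 161 = 1045 + 1006.25 − 100 − 161 = 1790.25 kcal/day.

1790 kcal daily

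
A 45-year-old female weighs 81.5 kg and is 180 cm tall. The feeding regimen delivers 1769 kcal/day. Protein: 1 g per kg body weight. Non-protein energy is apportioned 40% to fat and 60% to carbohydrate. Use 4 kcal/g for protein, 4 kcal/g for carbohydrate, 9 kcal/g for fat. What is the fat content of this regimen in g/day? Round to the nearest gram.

64 g/day

Protein = 1 × 81.5 = 81.5 g → 81.5 × 4 = 326 kcal.
Non-protein calories = 1769 − 326 = 1443 kcal.
Fat: 40% × 1443 = 577.2 kcal; carbohydrate: 865.8 kcal.
Fat: 577.2 kcal ÷ 9 kcal/g = 64.1333 g.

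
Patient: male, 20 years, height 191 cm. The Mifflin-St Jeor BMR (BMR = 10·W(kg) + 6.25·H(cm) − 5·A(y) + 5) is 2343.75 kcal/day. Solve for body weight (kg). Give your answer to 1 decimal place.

2343.75 = 10·W + 6.25(191) − 5(20) + 5
10·W = 2343.75 − 1098.75 = 1245, so W = 124.5 kg.

124.5 kg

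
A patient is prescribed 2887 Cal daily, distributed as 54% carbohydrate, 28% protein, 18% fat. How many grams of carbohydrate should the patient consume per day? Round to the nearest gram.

Carbohydrate energy = 54% × 2887 = 1558.98 kcal.
At 4 kcal/g: 1558.98 ÷ 4 = 389.745 g.

390 g/day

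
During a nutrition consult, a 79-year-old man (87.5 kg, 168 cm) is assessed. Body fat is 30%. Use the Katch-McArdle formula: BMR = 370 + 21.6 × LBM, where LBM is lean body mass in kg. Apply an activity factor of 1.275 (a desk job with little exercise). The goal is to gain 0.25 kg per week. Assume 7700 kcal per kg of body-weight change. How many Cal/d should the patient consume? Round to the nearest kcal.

2434 Cal/d

LBM = 87.5 × (1 − 0.3) = 61.25 kg. Katch-McArdle: BMR = 370 + 21.6 × 61.25 = 1693 kcal/day.
TEE = 1693 × 1.275 = 2158.575 kcal/day.
Required daily surplus = 0.25 × 7700 ÷ 7 = 275 kcal/day.
Target intake = 2158.575 + 275 = 2433.575 kcal/day.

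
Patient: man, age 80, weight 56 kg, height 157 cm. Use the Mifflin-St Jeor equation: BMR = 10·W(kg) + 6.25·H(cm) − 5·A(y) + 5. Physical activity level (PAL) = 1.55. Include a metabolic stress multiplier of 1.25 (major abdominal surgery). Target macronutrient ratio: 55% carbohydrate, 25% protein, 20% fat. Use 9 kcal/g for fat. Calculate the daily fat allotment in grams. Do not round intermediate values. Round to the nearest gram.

49 g/day

Mifflin-St Jeor (male): BMR = 10(56) + 6.25(157) − 5(80) + 5 = 560 + 981.25 − 400 + 5 = 1146.25 kcal/day.
TEE = 1146.25 × 1.55 = 1776.6875 kcal/day.
With stress factor 1.25: 1776.6875 × 1.25 = 2220.8594 kcal/day.
Fat energy = 20% × 2220.8594 = 444.1719 kcal.
Fat = 444.1719 ÷ 9 kcal/g = 49.3524 g.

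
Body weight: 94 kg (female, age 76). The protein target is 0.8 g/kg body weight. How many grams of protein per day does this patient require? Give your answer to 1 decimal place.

75.2 g/day

Protein = 0.8 g/kg × 94 kg = 75.2 g/day.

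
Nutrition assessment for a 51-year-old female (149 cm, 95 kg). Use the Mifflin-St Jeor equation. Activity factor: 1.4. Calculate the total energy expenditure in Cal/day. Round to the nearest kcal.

Mifflin-St Jeor (female): BMR = 10(95) + 6.25(149) − 5(51) − 161 = 950 + 931.25 − 255 − 161 = 1465.25 kcal/day.
TEE = BMR × activity factor = 1465.25 × 1.4 = 2051.35 kcal/day.

2051 Cal/day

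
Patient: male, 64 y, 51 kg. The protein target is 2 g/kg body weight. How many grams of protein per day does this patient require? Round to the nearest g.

Protein = 2 g/kg × 51 kg = 102 g/day.

102 g/day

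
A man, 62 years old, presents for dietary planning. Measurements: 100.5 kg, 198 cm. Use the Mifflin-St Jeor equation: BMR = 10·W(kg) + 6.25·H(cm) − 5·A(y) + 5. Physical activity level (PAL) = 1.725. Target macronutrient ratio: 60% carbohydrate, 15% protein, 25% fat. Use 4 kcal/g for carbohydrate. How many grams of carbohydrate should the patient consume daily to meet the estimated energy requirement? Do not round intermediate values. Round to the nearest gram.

501 g/day

Mifflin-St Jeor (male): BMR = 10(100.5) + 6.25(198) − 5(62) + 5 = 1005 + 1237.5 − 310 + 5 = 1937.5 kcal/day.
TEE = 1937.5 × 1.725 = 3342.1875 kcal/day.
Carbohydrate energy = 60% × 3342.1875 = 2005.3125 kcal.
Carbohydrate = 2005.3125 ÷ 4 kcal/g = 501.3281 g.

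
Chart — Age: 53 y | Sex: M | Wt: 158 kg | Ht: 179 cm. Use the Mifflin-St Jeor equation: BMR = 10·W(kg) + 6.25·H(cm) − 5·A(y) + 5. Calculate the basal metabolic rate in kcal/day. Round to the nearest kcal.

2439 kcal/day

Mifflin-St Jeor (male): BMR = 10(158) + 6.25(179) − 5(53) + 5 = 1580 + 1118.75 − 265 + 5 = 2438.75 kcal/day.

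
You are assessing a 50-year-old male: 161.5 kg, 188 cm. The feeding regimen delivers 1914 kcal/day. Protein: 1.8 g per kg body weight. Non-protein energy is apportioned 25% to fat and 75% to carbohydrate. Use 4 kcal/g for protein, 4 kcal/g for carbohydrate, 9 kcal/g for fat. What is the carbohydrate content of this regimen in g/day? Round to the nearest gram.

Protein = 1.8 × 161.5 = 290.7 g → 290.7 × 4 = 1162.8 kcal.
Non-protein calories = 1914 − 1162.8 = 751.2 kcal.
Fat: 25% × 751.2 = 187.8 kcal; carbohydrate: 563.4 kcal.
Carbohydrate: 563.4 kcal ÷ 4 kcal/g = 140.85 g.

141 g/day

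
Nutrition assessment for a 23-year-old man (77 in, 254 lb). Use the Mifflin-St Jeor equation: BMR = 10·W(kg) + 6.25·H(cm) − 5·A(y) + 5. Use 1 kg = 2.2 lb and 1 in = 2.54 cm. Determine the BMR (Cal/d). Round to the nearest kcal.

Convert to metric: weight = 254 ÷ 2.2 = 115.4545 kg; height = 77 × 2.54 = 195.58 cm.
Mifflin-St Jeor (male): BMR = 10(115.4545) + 6.25(195.58) − 5(23) + 5 = 1154.5455 + 1222.375 − 115 + 5 = 2266.9205 kcal/day.

2267 Cal/d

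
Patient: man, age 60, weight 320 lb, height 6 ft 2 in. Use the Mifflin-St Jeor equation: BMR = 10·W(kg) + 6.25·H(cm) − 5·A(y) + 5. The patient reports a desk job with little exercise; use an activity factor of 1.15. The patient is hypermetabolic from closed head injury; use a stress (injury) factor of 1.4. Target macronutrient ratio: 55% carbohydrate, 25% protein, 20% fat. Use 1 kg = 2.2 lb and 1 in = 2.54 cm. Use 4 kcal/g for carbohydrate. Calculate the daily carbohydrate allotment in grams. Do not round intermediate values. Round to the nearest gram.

Convert to metric: weight = 320 ÷ 2.2 = 145.4545 kg; height = (6×12 + 2) × 2.54 = 74 × 2.54 = 187.96 cm.
Mifflin-St Jeor (male): BMR = 10(145.4545) + 6.25(187.96) − 5(60) + 5 = 1454.5455 + 1174.75 − 300 + 5 = 2334.2955 kcal/day.
TEE = 2334.2955 × 1.15 = 2684.4398 kcal/day.
With stress factor 1.4: 2684.4398 × 1.4 = 3758.2157 kcal/day.
Carbohydrate energy = 55% × 3758.2157 = 2067.0186 kcal.
Carbohydrate = 2067.0186 ÷ 4 kcal/g = 516.7547 g.

517 g/day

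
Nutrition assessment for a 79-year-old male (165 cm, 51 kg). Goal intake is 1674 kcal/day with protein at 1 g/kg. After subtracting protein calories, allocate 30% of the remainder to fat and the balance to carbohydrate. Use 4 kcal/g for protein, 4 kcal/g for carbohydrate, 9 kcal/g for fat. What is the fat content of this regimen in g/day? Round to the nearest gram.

49 g/day

Protein = 1 × 51 = 51 g → 51 × 4 = 204 kcal.
Non-protein calories = 1674 − 204 = 1470 kcal.
Fat: 30% × 1470 = 441 kcal; carbohydrate: 1029 kcal.
Fat: 441 kcal ÷ 9 kcal/g = 49 g.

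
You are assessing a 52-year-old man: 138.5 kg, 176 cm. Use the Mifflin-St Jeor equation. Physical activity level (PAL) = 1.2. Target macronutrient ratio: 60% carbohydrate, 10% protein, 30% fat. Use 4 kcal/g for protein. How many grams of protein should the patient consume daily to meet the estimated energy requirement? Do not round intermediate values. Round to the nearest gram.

67 g/day

Mifflin-St Jeor (male): BMR = 10(138.5) + 6.25(176) − 5(52) + 5 = 1385 + 1100 − 260 + 5 = 2230 kcal/day.
TEE = 2230 × 1.2 = 2676 kcal/day.
Protein energy = 10% × 2676 = 267.6 kcal.
Protein = 267.6 ÷ 4 kcal/g = 66.9 g.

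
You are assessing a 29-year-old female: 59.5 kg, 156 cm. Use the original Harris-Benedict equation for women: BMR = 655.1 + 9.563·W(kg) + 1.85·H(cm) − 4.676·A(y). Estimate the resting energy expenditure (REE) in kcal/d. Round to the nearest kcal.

Harris-Benedict: BMR = 655.1 + 9.563(59.5) + 1.85(156) − 4.676(29) = 1377.0945 kcal/day.

1377 kcal/d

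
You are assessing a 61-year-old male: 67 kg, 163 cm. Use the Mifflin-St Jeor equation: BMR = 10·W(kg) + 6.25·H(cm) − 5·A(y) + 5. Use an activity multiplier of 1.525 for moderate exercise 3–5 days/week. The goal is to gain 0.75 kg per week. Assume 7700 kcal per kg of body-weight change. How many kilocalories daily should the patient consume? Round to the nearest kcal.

2943 kilocalories daily

Mifflin-St Jeor (male): BMR = 10(67) + 6.25(163) − 5(61) + 5 = 670 + 1018.75 − 305 + 5 = 1388.75 kcal/day.
TEE = 1388.75 × 1.525 = 2117.8438 kcal/day.
Required daily surplus = 0.75 × 7700 ÷ 7 = 825 kcal/day.
Target intake = 2117.8438 + 825 = 2942.8438 kcal/day.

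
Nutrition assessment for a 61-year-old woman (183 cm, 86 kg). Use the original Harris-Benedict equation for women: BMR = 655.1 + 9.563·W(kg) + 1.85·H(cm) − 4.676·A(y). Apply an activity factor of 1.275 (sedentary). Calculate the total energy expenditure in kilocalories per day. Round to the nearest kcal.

1952 kilocalories per day

Harris-Benedict: BMR = 655.1 + 9.563(86) + 1.85(183) − 4.676(61) = 1530.832 kcal/day.
TEE = BMR × activity factor = 1530.832 × 1.275 = 1951.8108 kcal/day.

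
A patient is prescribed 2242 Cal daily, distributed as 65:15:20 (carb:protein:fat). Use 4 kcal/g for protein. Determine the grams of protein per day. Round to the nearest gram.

84 g/day

Protein energy = 15% × 2242 = 336.3 kcal.
At 4 kcal/g: 336.3 ÷ 4 = 84.075 g.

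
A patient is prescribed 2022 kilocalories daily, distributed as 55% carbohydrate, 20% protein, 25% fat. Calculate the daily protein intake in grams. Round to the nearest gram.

Protein energy = 20% × 2022 = 404.4 kcal.
At 4 kcal/g: 404.4 ÷ 4 = 101.1 g.

101 g/day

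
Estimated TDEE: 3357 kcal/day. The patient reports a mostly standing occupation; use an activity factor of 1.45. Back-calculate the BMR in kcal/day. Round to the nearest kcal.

BMR = TEE ÷ activity factor = 3357 ÷ 1.45 = 2315.1724 kcal/day.

2315 kcal/day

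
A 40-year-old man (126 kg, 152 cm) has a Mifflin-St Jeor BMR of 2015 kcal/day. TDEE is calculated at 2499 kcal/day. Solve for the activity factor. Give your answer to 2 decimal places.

1.24

Activity factor = TEE ÷ BMR = 2499 ÷ 2015 = 1.24.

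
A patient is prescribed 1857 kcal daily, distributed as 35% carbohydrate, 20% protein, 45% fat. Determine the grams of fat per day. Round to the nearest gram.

93 g/day

Fat energy = 45% × 1857 = 835.65 kcal.
At 9 kcal/g: 835.65 ÷ 9 = 92.85 g.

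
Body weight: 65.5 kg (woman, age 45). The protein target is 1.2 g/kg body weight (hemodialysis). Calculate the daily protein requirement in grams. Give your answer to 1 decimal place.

78.6 g/day

Protein = 1.2 g/kg × 65.5 kg = 78.6 g/day.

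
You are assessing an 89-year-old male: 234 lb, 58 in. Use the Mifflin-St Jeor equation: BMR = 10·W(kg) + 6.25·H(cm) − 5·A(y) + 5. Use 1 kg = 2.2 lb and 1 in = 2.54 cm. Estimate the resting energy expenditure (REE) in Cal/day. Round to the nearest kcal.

Convert to metric: weight = 234 ÷ 2.2 = 106.3636 kg; height = 58 × 2.54 = 147.32 cm.
Mifflin-St Jeor (male): BMR = 10(106.3636) + 6.25(147.32) − 5(89) + 5 = 1063.6364 + 920.75 − 445 + 5 = 1544.3864 kcal/day.

1544 Cal/day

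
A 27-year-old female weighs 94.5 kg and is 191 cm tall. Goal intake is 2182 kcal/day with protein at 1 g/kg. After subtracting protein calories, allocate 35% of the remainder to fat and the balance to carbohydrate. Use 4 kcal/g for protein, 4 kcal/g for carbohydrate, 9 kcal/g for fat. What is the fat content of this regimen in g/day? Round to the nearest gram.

Protein = 1 × 94.5 = 94.5 g → 94.5 × 4 = 378 kcal.
Non-protein calories = 2182 − 378 = 1804 kcal.
Fat: 35% × 1804 = 631.4 kcal; carbohydrate: 1172.6 kcal.
Fat: 631.4 kcal ÷ 9 kcal/g = 70.1556 g.

70 g/day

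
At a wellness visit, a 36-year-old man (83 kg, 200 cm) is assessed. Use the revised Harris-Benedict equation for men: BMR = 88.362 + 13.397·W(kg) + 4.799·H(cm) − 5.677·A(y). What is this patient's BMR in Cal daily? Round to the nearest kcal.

Harris-Benedict: BMR = 88.362 + 13.397(83) + 4.799(200) − 5.677(36) = 1955.741 kcal/day.

1956 Cal daily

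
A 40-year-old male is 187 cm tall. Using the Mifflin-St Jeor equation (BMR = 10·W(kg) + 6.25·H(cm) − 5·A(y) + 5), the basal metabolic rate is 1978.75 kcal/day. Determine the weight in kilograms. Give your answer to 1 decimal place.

100.5 kg

1978.75 = 10·W + 6.25(187) − 5(40) + 5
10·W = 1978.75 − 973.75 = 1005, so W = 100.5 kg.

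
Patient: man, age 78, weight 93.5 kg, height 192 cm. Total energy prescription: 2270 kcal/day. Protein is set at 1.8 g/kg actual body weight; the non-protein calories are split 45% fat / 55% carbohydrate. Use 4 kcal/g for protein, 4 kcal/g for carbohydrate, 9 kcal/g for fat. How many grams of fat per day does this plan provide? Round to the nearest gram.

Protein = 1.8 × 93.5 = 168.3 g → 168.3 × 4 = 673.2 kcal.
Non-protein calories = 2270 − 673.2 = 1596.8 kcal.
Fat: 45% × 1596.8 = 718.56 kcal; carbohydrate: 878.24 kcal.
Fat: 718.56 kcal ÷ 9 kcal/g = 79.84 g.

80 g/day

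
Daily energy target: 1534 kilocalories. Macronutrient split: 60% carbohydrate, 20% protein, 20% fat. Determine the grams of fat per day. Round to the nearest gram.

34 g/day

Fat energy = 20% × 1534 = 306.8 kcal.
At 9 kcal/g: 306.8 ÷ 9 = 34.0889 g.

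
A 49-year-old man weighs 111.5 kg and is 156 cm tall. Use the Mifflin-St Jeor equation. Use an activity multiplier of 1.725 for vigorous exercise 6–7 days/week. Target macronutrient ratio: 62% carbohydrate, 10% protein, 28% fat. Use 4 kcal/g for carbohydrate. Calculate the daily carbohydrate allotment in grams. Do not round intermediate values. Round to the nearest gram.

495 g/day

Mifflin-St Jeor (male): BMR = 10(111.5) + 6.25(156) − 5(49) + 5 = 1115 + 975 − 245 + 5 = 1850 kcal/day.
TEE = 1850 × 1.725 = 3191.25 kcal/day.
Carbohydrate energy = 62% × 3191.25 = 1978.575 kcal.
Carbohydrate = 1978.575 ÷ 4 kcal/g = 494.6438 g.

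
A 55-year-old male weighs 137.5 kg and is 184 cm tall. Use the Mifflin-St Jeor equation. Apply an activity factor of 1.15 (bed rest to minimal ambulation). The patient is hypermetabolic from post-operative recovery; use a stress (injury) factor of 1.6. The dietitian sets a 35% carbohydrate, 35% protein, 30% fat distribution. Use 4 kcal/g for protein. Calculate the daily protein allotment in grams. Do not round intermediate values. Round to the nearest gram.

Mifflin-St Jeor (male): BMR = 10(137.5) + 6.25(184) − 5(55) + 5 = 1375 + 1150 − 275 + 5 = 2255 kcal/day.
TEE = 2255 × 1.15 = 2593.25 kcal/day.
With stress factor 1.6: 2593.25 × 1.6 = 4149.2 kcal/day.
Protein energy = 35% × 4149.2 = 1452.22 kcal.
Protein = 1452.22 ÷ 4 kcal/g = 363.055 g.

363 g/day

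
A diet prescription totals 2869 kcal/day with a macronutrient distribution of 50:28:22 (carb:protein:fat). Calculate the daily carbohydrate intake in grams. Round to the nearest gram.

Carbohydrate energy = 50% × 2869 = 1434.5 kcal.
At 4 kcal/g: 1434.5 ÷ 4 = 358.625 g.

359 g/day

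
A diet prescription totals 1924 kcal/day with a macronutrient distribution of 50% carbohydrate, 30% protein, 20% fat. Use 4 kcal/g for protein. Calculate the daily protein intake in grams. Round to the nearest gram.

144 g/day

Protein energy = 30% × 1924 = 577.2 kcal.
At 4 kcal/g: 577.2 ÷ 4 = 144.3 g.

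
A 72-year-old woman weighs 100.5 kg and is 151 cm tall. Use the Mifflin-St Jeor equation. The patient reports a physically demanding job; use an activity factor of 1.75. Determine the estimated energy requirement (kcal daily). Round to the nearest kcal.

2499 kcal daily

Mifflin-St Jeor (female): BMR = 10(100.5) + 6.25(151) − 5(72) − 161 = 1005 + 943.75 − 360 − 161 = 1427.75 kcal/day.
TEE = BMR × activity factor = 1427.75 × 1.75 = 2498.5625 kcal/day.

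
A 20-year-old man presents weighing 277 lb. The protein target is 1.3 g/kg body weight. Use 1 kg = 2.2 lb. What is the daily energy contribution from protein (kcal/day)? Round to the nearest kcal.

655 kcal/day

Weight in kg = 277 ÷ 2.2 = 125.9091 kg.
Protein = 1.3 g/kg × 125.9091 kg = 163.6818 g/day.
Protein energy = 163.6818 g × 4 kcal/g = 654.7273 kcal/day.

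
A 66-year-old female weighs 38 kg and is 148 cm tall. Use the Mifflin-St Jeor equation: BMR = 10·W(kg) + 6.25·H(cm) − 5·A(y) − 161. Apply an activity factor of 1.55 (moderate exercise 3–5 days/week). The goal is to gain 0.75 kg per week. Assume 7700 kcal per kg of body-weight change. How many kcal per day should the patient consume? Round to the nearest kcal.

Mifflin-St Jeor (female): BMR = 10(38) + 6.25(148) − 5(66) − 161 = 380 + 925 − 330 − 161 = 814 kcal/day.
TEE = 814 × 1.55 = 1261.7 kcal/day.
Required daily surplus = 0.75 × 7700 ÷ 7 = 825 kcal/day.
Target intake = 1261.7 + 825 = 2086.7 kcal/day.

2087 kcal per day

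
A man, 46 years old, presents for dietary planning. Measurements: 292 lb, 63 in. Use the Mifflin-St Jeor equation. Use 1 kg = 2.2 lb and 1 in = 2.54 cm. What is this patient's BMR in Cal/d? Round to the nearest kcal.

Convert to metric: weight = 292 ÷ 2.2 = 132.7273 kg; height = 63 × 2.54 = 160.02 cm.
Mifflin-St Jeor (male): BMR = 10(132.7273) + 6.25(160.02) − 5(46) + 5 = 1327.2727 + 1000.125 − 230 + 5 = 2102.3977 kcal/day.

2102 Cal/d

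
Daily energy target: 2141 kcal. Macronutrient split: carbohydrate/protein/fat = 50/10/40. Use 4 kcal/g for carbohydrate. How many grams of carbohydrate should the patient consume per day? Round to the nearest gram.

Carbohydrate energy = 50% × 2141 = 1070.5 kcal.
At 4 kcal/g: 1070.5 ÷ 4 = 267.625 g.

268 g/day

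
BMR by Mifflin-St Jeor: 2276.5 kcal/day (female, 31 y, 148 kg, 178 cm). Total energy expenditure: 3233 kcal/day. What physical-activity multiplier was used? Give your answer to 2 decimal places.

1.42

Activity factor = TEE ÷ BMR = 3233 ÷ 2276.5 = 1.42.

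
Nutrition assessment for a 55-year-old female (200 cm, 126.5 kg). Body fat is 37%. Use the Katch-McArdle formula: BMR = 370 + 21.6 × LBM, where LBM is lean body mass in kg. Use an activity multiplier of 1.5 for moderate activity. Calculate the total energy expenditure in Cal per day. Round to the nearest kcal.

LBM = 126.5 × (1 − 0.37) = 79.695 kg. Katch-McArdle: BMR = 370 + 21.6 × 79.695 = 2091.412 kcal/day.
TEE = BMR × activity factor = 2091.412 × 1.5 = 3137.118 kcal/day.

3137 Cal per day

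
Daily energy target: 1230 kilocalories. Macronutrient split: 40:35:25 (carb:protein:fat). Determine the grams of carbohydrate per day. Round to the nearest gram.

Carbohydrate energy = 40% × 1230 = 492 kcal.
At 4 kcal/g: 492 ÷ 4 = 123 g.

123 g/day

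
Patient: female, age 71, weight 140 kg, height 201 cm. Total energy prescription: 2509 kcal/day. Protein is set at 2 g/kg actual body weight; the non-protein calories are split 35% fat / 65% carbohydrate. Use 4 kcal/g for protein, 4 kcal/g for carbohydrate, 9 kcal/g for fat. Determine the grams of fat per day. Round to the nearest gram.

Protein = 2 × 140 = 280 g → 280 × 4 = 1120 kcal.
Non-protein calories = 2509 − 1120 = 1389 kcal.
Fat: 35% × 1389 = 486.15 kcal; carbohydrate: 902.85 kcal.
Fat: 486.15 kcal ÷ 9 kcal/g = 54.0167 g.

54 g/day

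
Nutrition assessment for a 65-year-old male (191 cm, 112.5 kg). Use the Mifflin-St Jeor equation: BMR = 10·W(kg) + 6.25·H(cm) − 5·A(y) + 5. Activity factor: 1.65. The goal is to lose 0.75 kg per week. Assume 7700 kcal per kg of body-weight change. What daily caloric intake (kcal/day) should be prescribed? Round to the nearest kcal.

2473 kcal/day

Mifflin-St Jeor (male): BMR = 10(112.5) + 6.25(191) − 5(65) + 5 = 1125 + 1193.75 − 325 + 5 = 1998.75 kcal/day.
TEE = 1998.75 × 1.65 = 3297.9375 kcal/day.
Required daily deficit = 0.75 × 7700 ÷ 7 = 825 kcal/day.
Target intake = 3297.9375 − 825 = 2472.9375 kcal/day.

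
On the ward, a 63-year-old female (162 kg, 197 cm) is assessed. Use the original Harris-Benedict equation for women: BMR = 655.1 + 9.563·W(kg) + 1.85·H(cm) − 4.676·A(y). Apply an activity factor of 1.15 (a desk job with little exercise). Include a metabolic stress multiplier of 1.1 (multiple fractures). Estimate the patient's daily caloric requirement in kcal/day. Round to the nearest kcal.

2877 kcal/day

Harris-Benedict: BMR = 655.1 + 9.563(162) + 1.85(197) − 4.676(63) = 2274.168 kcal/day.
TEE = BMR × activity factor = 2274.168 × 1.15 = 2615.2932 kcal/day.
Apply stress factor: 2615.2932 × 1.1 = 2876.8225 kcal/day.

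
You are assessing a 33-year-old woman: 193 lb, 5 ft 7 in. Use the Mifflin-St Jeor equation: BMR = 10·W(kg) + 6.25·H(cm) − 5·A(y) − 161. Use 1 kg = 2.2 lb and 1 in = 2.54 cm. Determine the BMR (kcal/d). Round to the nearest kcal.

Convert to metric: weight = 193 ÷ 2.2 = 87.7273 kg; height = (5×12 + 7) × 2.54 = 67 × 2.54 = 170.18 cm.
Mifflin-St Jeor (female): BMR = 10(87.7273) + 6.25(170.18) − 5(33) − 161 = 877.2727 + 1063.625 − 165 − 161 = 1614.8977 kcal/day.

1615 kcal/d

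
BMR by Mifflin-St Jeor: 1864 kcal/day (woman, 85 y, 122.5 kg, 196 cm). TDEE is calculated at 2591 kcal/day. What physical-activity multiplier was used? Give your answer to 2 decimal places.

1.39

Activity factor = TEE ÷ BMR = 2591 ÷ 1864 = 1.39.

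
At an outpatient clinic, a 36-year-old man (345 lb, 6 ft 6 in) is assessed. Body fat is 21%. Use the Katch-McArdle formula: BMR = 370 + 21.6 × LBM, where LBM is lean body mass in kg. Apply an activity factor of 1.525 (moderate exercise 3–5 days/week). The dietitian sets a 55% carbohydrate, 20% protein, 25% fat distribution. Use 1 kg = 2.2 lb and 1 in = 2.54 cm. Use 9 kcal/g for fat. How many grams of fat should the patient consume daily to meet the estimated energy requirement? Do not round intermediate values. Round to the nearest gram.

129 g/day

Convert to metric: weight = 345 ÷ 2.2 = 156.8182 kg; height = (6×12 + 6) × 2.54 = 78 × 2.54 = 198.12 cm.
LBM = 156.8182 × (1 − 0.21) = 123.8864 kg. Katch-McArdle: BMR = 370 + 21.6 × 123.8864 = 3045.9455 kcal/day.
TEE = 3045.9455 × 1.525 = 4645.0668 kcal/day.
Fat energy = 25% × 4645.0668 = 1161.2667 kcal.
Fat = 1161.2667 ÷ 9 kcal/g = 129.0296 g.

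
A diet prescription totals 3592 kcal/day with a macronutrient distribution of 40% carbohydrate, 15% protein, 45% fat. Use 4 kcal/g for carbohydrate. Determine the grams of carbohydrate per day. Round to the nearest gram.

359 g/day

Carbohydrate energy = 40% × 3592 = 1436.8 kcal.
At 4 kcal/g: 1436.8 ÷ 4 = 359.2 g.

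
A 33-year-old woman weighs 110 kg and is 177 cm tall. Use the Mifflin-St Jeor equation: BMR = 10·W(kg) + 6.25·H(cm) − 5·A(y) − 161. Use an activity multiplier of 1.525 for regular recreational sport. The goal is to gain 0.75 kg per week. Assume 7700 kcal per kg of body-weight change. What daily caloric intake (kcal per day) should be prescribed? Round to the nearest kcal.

3692 kcal per day

Mifflin-St Jeor (female): BMR = 10(110) + 6.25(177) − 5(33) − 161 = 1100 + 1106.25 − 165 − 161 = 1880.25 kcal/day.
TEE = 1880.25 × 1.525 = 2867.3813 kcal/day.
Required daily surplus = 0.75 × 7700 ÷ 7 = 825 kcal/day.
Target intake = 2867.3813 + 825 = 3692.3813 kcal/day.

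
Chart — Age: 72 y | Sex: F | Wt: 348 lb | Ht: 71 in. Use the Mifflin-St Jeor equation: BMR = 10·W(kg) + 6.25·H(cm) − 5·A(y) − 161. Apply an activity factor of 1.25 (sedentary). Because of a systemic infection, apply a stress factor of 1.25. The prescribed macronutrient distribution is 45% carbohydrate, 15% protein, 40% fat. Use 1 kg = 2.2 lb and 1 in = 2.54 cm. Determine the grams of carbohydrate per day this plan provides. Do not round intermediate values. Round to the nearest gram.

Convert to metric: weight = 348 ÷ 2.2 = 158.1818 kg; height = 71 × 2.54 = 180.34 cm.
Mifflin-St Jeor (female): BMR = 10(158.1818) + 6.25(180.34) − 5(72) − 161 = 1581.8182 + 1127.125 − 360 − 161 = 2187.9432 kcal/day.
TEE = 2187.9432 × 1.25 = 2734.929 kcal/day.
With stress factor 1.25: 2734.929 × 1.25 = 3418.6612 kcal/day.
Carbohydrate energy = 45% × 3418.6612 = 1538.3975 kcal.
Carbohydrate = 1538.3975 ÷ 4 kcal/g = 384.5994 g.

385 g/day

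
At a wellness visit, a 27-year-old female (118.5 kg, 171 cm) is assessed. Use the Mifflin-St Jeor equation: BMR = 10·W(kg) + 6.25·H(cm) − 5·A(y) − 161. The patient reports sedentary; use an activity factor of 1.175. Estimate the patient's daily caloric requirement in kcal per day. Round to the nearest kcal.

2300 kcal per day

Mifflin-St Jeor (female): BMR = 10(118.5) + 6.25(171) − 5(27) − 161 = 1185 + 1068.75 − 135 − 161 = 1957.75 kcal/day.
TEE = BMR × activity factor = 1957.75 × 1.175 = 2300.3563 kcal/day.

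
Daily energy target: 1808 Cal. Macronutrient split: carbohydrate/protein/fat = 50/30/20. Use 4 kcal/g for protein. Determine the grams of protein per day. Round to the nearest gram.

136 g/day

Protein energy = 30% × 1808 = 542.4 kcal.
At 4 kcal/g: 542.4 ÷ 4 = 135.6 g.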